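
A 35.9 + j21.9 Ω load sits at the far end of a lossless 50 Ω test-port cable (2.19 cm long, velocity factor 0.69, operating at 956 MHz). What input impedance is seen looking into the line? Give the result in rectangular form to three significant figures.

Z_in ≈ 75 + j28.1 Ω

λ = v/f = 0.69·c / 956 MHz = 0.217 m
βl = 2π·l/λ = 2π × 0.101 = 36.4°
tan(βl) = tan(36.4°) = 0.738
Z_in = Z_0·(Z_L + jZ_0·tanβl)/(Z_0 + jZ_L·tanβl)
     = 50·(35.9 + j58.8)/(33.8 + j26.5)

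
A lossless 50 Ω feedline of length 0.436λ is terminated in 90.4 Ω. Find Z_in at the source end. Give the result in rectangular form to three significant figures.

βl = 2π × 0.436 = 157°
tan(βl) = tan(157°) = -0.425
Z_in = Z_0·(Z_L + jZ_0·tanβl)/(Z_0 + jZ_L·tanβl)
     = 50·(90.4 − j21.3)/(50 − j38.4)

Z_in ≈ 67.1 + j30.3 Ω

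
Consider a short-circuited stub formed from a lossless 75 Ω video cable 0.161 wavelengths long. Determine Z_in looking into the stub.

Z_in ≈ +j120 Ω

βl = 2π × 0.161 = 58°
tan(βl) = 1.6
For a short-circuited stub, Z_in = jZ_0·tan(βl)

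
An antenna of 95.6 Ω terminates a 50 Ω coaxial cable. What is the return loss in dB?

RL ≈ 10.1 dB

Γ = (95.6 − 50)/(95.6 + 50) = 0.313
RL = −20·log₁₀|Γ| = −20·log₁₀(0.313)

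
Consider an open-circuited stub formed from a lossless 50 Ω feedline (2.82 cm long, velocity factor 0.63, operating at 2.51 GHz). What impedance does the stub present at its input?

λ = v/f = 0.63·c / 2.51 GHz = 0.0753 m
βl = 2π·l/λ = 2π × 0.375 = 135°
tan(βl) = -1.01
For an open-circuited stub, Z_in = −jZ_0·cot(βl) = −jZ_0/tan(βl)

Z_in ≈ +j49.7 Ω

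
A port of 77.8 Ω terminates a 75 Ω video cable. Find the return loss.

RL ≈ 34.7 dB

Γ = (77.8 − 75)/(77.8 + 75) = 0.0183
RL = −20·log₁₀|Γ| = −20·log₁₀(0.0183)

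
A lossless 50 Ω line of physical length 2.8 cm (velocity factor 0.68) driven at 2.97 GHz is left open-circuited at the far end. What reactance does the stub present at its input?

X_in ≈ 76.3 Ω (inductive)

λ = v/f = 0.68·c / 2.97 GHz = 0.0687 m
βl = 2π·l/λ = 2π × 0.408 = 147°
tan(βl) = -0.656
For an open-circuited stub, Z_in = −jZ_0·cot(βl) = −jZ_0/tan(βl)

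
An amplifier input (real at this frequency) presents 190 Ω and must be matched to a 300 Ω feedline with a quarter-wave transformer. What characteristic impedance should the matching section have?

Z_qwt = √(Z_0·R_L) = √(300 × 190) = √57000

Z_qwt ≈ 239 Ω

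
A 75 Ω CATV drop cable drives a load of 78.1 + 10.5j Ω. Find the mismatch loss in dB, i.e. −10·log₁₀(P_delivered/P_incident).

mismatch loss ≈ 0.0222 dB

Γ = (3.1 + j10.5)/(153.1 + j10.5), |Γ| = 0.0713
|Γ|² = 0.00509, so P_del/P_inc = 1 − |Γ|² = 0.995
ML = −10·log₁₀(1 − |Γ|²)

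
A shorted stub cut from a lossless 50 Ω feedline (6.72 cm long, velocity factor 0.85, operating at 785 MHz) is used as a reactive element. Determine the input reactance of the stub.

λ = v/f = 0.85·c / 785 MHz = 0.325 m
βl = 2π·l/λ = 2π × 0.207 = 74.5°
tan(βl) = 3.6
For a shorted stub, Z_in = jZ_0·tan(βl)

X_in ≈ 180 Ω (inductive)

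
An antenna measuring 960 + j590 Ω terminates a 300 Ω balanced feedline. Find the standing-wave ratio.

VSWR ≈ 4.5

Γ = (Z_L − Z_0)/(Z_L + Z_0) = (660 + j590)/(1260 + j590)
|Γ| = 885/1390 = 0.636
VSWR = (1 + |Γ|)/(1 − |Γ|) = 1.64/0.364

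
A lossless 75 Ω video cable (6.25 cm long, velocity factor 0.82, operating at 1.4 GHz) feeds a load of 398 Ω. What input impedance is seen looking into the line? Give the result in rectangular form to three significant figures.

Z_in ≈ 22.3 + j55.4 Ω

λ = v/f = 0.82·c / 1.4 GHz = 0.176 m
βl = 2π·l/λ = 2π × 0.356 = 128°
tan(βl) = tan(128°) = -1.28
Z_in = Z_0·(Z_L + jZ_0·tanβl)/(Z_0 + jZ_L·tanβl)
     = 75·(398 − j95.8)/(75 − j509)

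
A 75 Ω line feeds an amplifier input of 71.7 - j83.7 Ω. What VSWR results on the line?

Γ = (Z_L − Z_0)/(Z_L + Z_0) = (-3.3 − j83.7)/(146.7 − j83.7)
|Γ| = 83.8/169 = 0.496
VSWR = (1 + |Γ|)/(1 − |Γ|) = 1.5/0.504

VSWR ≈ 2.97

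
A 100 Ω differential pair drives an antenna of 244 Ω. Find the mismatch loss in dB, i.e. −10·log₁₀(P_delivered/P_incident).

Γ = (244 − 100)/(244 + 100) = 0.419
|Γ|² = 0.175, so P_del/P_inc = 1 − |Γ|² = 0.825
ML = −10·log₁₀(1 − |Γ|²)

mismatch loss ≈ 0.837 dB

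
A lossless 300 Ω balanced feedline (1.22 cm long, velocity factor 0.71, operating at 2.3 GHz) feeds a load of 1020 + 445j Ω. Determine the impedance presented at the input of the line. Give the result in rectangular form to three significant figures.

Z_in ≈ 158 − j302 Ω

λ = v/f = 0.71·c / 2.3 GHz = 0.0926 m
βl = 2π·l/λ = 2π × 0.132 = 47.4°
tan(βl) = tan(47.4°) = 1.09
Z_in = Z_0·(Z_L + jZ_0·tanβl)/(Z_0 + jZ_L·tanβl)
     = 300·(1020 + j772)/(-184 + j1110)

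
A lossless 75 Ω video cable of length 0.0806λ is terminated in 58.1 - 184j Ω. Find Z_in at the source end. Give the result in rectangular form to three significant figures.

βl = 2π × 0.0806 = 29°
tan(βl) = tan(29°) = 0.555
Z_in = Z_0·(Z_L + jZ_0·tanβl)/(Z_0 + jZ_L·tanβl)
     = 75·(58.1 − j142)/(177 + j32.2)

Z_in ≈ 13.2 − j62.7 Ω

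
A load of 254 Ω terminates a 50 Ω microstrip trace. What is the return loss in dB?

RL ≈ 3.46 dB

Γ = (254 − 50)/(254 + 50) = 0.671
RL = −20·log₁₀|Γ| = −20·log₁₀(0.671)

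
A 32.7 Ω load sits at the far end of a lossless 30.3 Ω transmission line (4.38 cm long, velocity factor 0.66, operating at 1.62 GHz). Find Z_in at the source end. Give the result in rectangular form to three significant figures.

λ = v/f = 0.66·c / 1.62 GHz = 0.122 m
βl = 2π·l/λ = 2π × 0.358 = 129°
tan(βl) = tan(129°) = -1.23
Z_in = Z_0·(Z_L + jZ_0·tanβl)/(Z_0 + jZ_L·tanβl)
     = 30.3·(32.7 − j37.4)/(30.3 − j40.4)

Z_in ≈ 29.7 + j2.22 Ω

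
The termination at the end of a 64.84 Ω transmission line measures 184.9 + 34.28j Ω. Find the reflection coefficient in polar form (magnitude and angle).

Γ = (Z_L − Z_0)/(Z_L + Z_0) = (120.1 + j34.28)/(249.7 + j34.28)
|Γ| = 125/252 = 0.495

Γ ≈ 0.495 ∠ 8.12°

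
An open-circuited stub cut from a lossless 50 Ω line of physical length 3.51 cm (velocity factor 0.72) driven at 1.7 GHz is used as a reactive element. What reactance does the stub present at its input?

λ = v/f = 0.72·c / 1.7 GHz = 0.127 m
βl = 2π·l/λ = 2π × 0.276 = 99.5°
tan(βl) = -6.01
For an open-circuited stub, Z_in = −jZ_0·cot(βl) = −jZ_0/tan(βl)

X_in ≈ 8.32 Ω (inductive)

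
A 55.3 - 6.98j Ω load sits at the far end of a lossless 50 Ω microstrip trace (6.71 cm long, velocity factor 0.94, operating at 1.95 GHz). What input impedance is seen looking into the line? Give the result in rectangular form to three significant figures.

Z_in ≈ 58.1 − j3.81 Ω

λ = v/f = 0.94·c / 1.95 GHz = 0.145 m
βl = 2π·l/λ = 2π × 0.464 = 167°
tan(βl) = tan(167°) = -0.23
Z_in = Z_0·(Z_L + jZ_0·tanβl)/(Z_0 + jZ_L·tanβl)
     = 50·(55.3 − j18.5)/(48.4 − j12.7)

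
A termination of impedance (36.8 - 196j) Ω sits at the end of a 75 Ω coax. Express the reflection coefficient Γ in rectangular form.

Γ = (Z_L − Z_0)/(Z_L + Z_0) = (-38.2 − j196)/(111.8 − j196)

Γ ≈ 0.671 − j0.577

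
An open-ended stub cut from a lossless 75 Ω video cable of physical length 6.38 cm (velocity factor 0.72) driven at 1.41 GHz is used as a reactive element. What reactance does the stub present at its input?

X_in ≈ 130 Ω (inductive)

λ = v/f = 0.72·c / 1.41 GHz = 0.153 m
βl = 2π·l/λ = 2π × 0.416 = 150°
tan(βl) = -0.579
For an open-ended stub, Z_in = −jZ_0·cot(βl) = −jZ_0/tan(βl)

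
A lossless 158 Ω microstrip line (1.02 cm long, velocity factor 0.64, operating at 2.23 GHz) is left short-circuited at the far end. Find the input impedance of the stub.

λ = v/f = 0.64·c / 2.23 GHz = 0.0861 m
βl = 2π·l/λ = 2π × 0.118 = 42.6°
tan(βl) = 0.921
For a short-circuited stub, Z_in = jZ_0·tan(βl)

Z_in ≈ +j146 Ω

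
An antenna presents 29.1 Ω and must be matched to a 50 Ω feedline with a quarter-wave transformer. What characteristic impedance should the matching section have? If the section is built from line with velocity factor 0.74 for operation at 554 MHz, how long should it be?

Z_qwt = √(Z_0·R_L) = √(50 × 29.1) = √1455
λ = 0.74·c/f = 0.401 m, so l = λ/4 = 0.1 m

Z_qwt ≈ 38.1 Ω; length ≈ 10 cm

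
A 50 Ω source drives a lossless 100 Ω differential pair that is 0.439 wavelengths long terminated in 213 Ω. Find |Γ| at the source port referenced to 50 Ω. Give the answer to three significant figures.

βl = 2π × 0.439 = 158°
tan(βl) = -0.403
Z_in = Z_0·(Z_L + jZ_0·tanβl)/(Z_0 + jZ_L·tanβl) = 143 + j82.1 Ω
Γ_s = (Z_in − Z_s)/(Z_in + Z_s) = (92.5 + j82.1)/(193 + j82.1), |Γ_s| = 0.591

|Γ| ≈ 0.591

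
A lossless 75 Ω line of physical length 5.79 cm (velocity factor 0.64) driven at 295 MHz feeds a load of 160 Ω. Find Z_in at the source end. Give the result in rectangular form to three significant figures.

λ = v/f = 0.64·c / 295 MHz = 0.651 m
βl = 2π·l/λ = 2π × 0.089 = 32°
tan(βl) = tan(32°) = 0.625
Z_in = Z_0·(Z_L + jZ_0·tanβl)/(Z_0 + jZ_L·tanβl)
     = 75·(160 + j46.9)/(75 + j100)

Z_in ≈ 80.1 − j59.9 Ω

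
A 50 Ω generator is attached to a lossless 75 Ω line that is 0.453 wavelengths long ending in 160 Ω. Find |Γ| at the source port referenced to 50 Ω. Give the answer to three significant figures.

|Γ| ≈ 0.509

βl = 2π × 0.453 = 163°
tan(βl) = -0.304
Z_in = Z_0·(Z_L + jZ_0·tanβl)/(Z_0 + jZ_L·tanβl) = 123 + j57 Ω
Γ_s = (Z_in − Z_s)/(Z_in + Z_s) = (73 + j57)/(173 + j57), |Γ_s| = 0.509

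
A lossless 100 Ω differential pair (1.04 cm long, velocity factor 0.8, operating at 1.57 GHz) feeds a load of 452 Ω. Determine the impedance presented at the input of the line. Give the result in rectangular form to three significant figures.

λ = v/f = 0.8·c / 1.57 GHz = 0.153 m
βl = 2π·l/λ = 2π × 0.068 = 24.5°
tan(βl) = tan(24.5°) = 0.456
Z_in = Z_0·(Z_L + jZ_0·tanβl)/(Z_0 + jZ_L·tanβl)
     = 100·(452 + j45.6)/(100 + j206)

Z_in ≈ 104 − j169 Ω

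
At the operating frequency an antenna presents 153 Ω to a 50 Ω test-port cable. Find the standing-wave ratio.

VSWR ≈ 3.06

Γ = (153 − 50)/(153 + 50) = 0.507
VSWR = (1 + 0.507)/(1 − 0.507)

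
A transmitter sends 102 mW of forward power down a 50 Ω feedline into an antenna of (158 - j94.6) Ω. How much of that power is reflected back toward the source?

|Γ| = |(108 − j94.6)/(208 − j94.6)| = 0.628
|Γ|² = 0.395
P_refl = |Γ|²·P_inc = 40.3 mW, P_del = (1 − |Γ|²)·P_inc = 61.7 mW

P_reflected ≈ 40.3 mW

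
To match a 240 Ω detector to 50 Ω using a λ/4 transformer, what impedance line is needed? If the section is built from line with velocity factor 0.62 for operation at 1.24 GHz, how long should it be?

Z_qwt ≈ 110 Ω; length ≈ 3.75 cm

Z_qwt = √(Z_0·R_L) = √(50 × 240) = √12000
λ = 0.62·c/f = 0.15 m, so l = λ/4 = 0.0375 m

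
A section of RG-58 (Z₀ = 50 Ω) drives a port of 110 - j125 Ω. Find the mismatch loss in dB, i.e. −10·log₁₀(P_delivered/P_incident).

Γ = (60 − j125)/(160 − j125), |Γ| = 0.683
|Γ|² = 0.466, so P_del/P_inc = 1 − |Γ|² = 0.534
ML = −10·log₁₀(1 − |Γ|²)

mismatch loss ≈ 2.73 dB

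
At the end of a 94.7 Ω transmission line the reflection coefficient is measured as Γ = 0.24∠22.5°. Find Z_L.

Z_L ≈ 145 + j28.3 Ω

Z_L = Z_0·(1 + Γ)/(1 − Γ) = 94.7·(1.22 + j0.0918)/(0.778 − j0.0918)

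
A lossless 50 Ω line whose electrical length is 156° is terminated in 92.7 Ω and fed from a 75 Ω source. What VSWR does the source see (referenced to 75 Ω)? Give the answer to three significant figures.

tan(βl) = -0.445
Z_in = Z_0·(Z_L + jZ_0·tanβl)/(Z_0 + jZ_L·tanβl) = 66.1 + j32.3 Ω
Γ_s = (Z_in − Z_s)/(Z_in + Z_s) = (-8.94 + j32.3)/(141 + j32.3), |Γ_s| = 0.231
VSWR = (1 + |Γ_s|)/(1 − |Γ_s|)

VSWR ≈ 1.6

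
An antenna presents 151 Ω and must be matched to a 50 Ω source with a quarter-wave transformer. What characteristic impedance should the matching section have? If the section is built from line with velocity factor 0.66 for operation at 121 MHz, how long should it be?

Z_qwt = √(Z_0·R_L) = √(50 × 151) = √7550
λ = 0.66·c/f = 1.64 m, so l = λ/4 = 0.409 m

Z_qwt ≈ 86.9 Ω; length ≈ 40.9 cm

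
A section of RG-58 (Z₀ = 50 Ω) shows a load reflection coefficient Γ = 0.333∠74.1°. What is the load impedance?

Z_L = Z_0·(1 + Γ)/(1 − Γ) = 50·(1.09 + j0.32)/(0.909 − j0.32)

Z_L ≈ 47.9 + j34.5 Ω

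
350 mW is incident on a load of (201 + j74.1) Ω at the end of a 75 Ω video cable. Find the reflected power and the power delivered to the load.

|Γ| = |(126 + j74.1)/(276 + j74.1)| = 0.512
|Γ|² = 0.262
P_refl = |Γ|²·P_inc = 91.6 mW, P_del = (1 − |Γ|²)·P_inc = 258 mW

P_reflected ≈ 91.6 mW; P_delivered ≈ 258 mW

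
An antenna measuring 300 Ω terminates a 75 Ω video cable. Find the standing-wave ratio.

VSWR ≈ 4

For a purely resistive load, VSWR = R_L/Z_0 or Z_0/R_L (whichever > 1) = 300/75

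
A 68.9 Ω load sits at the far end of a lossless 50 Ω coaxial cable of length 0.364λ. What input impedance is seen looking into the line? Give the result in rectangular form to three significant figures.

Z_in ≈ 45.6 + j14.7 Ω

βl = 2π × 0.364 = 131°
tan(βl) = tan(131°) = -1.15
Z_in = Z_0·(Z_L + jZ_0·tanβl)/(Z_0 + jZ_L·tanβl)
     = 50·(68.9 − j57.4)/(50 − j79.1)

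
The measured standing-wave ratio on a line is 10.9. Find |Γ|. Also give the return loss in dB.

|Γ| ≈ 0.832; return loss ≈ 1.6 dB

|Γ| = (S − 1)/(S + 1) = (10.9 − 1)/(10.9 + 1) = 9.9/11.9
RL = −20·log₁₀|Γ| = −20·log₁₀(0.832)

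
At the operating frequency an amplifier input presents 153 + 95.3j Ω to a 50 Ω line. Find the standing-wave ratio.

VSWR ≈ 4.34

Γ = (Z_L − Z_0)/(Z_L + Z_0) = (103 + j95.3)/(203 + j95.3)
|Γ| = 140/224 = 0.626
VSWR = (1 + |Γ|)/(1 − |Γ|) = 1.63/0.374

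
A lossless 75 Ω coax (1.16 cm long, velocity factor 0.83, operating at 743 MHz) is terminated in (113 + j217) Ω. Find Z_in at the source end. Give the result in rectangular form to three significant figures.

λ = v/f = 0.83·c / 743 MHz = 0.335 m
βl = 2π·l/λ = 2π × 0.0346 = 12.5°
tan(βl) = tan(12.5°) = 0.221
Z_in = Z_0·(Z_L + jZ_0·tanβl)/(Z_0 + jZ_L·tanβl)
     = 75·(113 + j234)/(27 + j25)

Z_in ≈ 492 + j193 Ω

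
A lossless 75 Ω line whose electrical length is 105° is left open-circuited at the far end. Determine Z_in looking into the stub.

Z_in ≈ +j20.1 Ω

tan(βl) = -3.73
For an open-circuited stub, Z_in = −jZ_0·cot(βl) = −jZ_0/tan(βl)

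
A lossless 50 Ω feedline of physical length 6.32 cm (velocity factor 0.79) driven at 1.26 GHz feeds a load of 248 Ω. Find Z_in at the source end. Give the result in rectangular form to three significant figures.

Z_in ≈ 13.5 + j28.4 Ω

λ = v/f = 0.79·c / 1.26 GHz = 0.188 m
βl = 2π·l/λ = 2π × 0.336 = 121°
tan(βl) = tan(121°) = -1.67
Z_in = Z_0·(Z_L + jZ_0·tanβl)/(Z_0 + jZ_L·tanβl)
     = 50·(248 − j83.3)/(50 − j413)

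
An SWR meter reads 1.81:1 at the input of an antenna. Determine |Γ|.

|Γ| ≈ 0.288

|Γ| = (S − 1)/(S + 1) = (1.81 − 1)/(1.81 + 1) = 0.81/2.81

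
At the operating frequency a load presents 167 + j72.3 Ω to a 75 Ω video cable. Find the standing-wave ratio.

VSWR ≈ 2.73

Γ = (Z_L − Z_0)/(Z_L + Z_0) = (92 + j72.3)/(242 + j72.3)
|Γ| = 117/253 = 0.463
VSWR = (1 + |Γ|)/(1 − |Γ|) = 1.46/0.537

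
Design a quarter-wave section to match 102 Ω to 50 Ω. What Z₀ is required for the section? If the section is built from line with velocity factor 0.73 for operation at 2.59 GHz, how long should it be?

Z_qwt = √(Z_0·R_L) = √(50 × 102) = √5100
λ = 0.73·c/f = 0.0846 m, so l = λ/4 = 0.0211 m

Z_qwt ≈ 71.4 Ω; length ≈ 2.11 cm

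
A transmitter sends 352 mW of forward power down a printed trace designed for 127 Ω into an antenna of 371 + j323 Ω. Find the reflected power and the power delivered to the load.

P_reflected ≈ 164 mW; P_delivered ≈ 188 mW

|Γ| = |(244 + j323)/(498 + j323)| = 0.682
|Γ|² = 0.465
P_refl = |Γ|²·P_inc = 164 mW, P_del = (1 − |Γ|²)·P_inc = 188 mW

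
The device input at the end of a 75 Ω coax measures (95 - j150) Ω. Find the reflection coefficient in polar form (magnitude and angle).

Γ ≈ 0.667 ∠ -41°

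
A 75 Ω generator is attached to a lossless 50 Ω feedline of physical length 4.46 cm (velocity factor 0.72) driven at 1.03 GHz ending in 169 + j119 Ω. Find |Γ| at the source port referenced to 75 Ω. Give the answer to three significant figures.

|Γ| ≈ 0.755

λ = v/f = 0.72·c / 1.03 GHz = 0.21 m
βl = 2π·l/λ = 2π × 0.213 = 76.6°
tan(βl) = 4.19
Z_in = Z_0·(Z_L + jZ_0·tanβl)/(Z_0 + jZ_L·tanβl) = 11.2 − j19 Ω
Γ_s = (Z_in − Z_s)/(Z_in + Z_s) = (-63.8 − j19)/(86.2 − j19), |Γ_s| = 0.755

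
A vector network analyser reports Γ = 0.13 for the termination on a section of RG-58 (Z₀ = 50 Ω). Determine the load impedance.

Z_L ≈ 64.9 Ω

Z_L = Z_0·(1 + Γ)/(1 − Γ) = 50·(1.13)/(0.87)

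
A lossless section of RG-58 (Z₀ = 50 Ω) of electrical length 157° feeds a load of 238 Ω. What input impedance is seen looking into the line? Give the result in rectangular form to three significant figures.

Z_in ≈ 55.3 + j90.4 Ω

tan(βl) = tan(157°) = -0.424
Z_in = Z_0·(Z_L + jZ_0·tanβl)/(Z_0 + jZ_L·tanβl)
     = 50·(238 − j21.2)/(50 − j101)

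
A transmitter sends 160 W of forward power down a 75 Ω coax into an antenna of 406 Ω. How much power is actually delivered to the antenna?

Γ = (406 − 75)/(406 + 75) = 0.688
|Γ|² = 0.474
P_refl = |Γ|²·P_inc = 75.8 W, P_del = (1 − |Γ|²)·P_inc = 84.2 W

P_delivered ≈ 84.2 W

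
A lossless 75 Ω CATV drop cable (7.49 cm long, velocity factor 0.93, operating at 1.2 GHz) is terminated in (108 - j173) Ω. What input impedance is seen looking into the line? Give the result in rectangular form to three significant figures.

λ = v/f = 0.93·c / 1.2 GHz = 0.233 m
βl = 2π·l/λ = 2π × 0.322 = 116°
tan(βl) = tan(116°) = -2.05
Z_in = Z_0·(Z_L + jZ_0·tanβl)/(Z_0 + jZ_L·tanβl)
     = 75·(108 − j327)/(-280 − j222)

Z_in ≈ 24.8 + j67.9 Ω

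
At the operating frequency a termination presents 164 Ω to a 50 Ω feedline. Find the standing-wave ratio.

For a purely resistive load, VSWR = R_L/Z_0 or Z_0/R_L (whichever > 1) = 164/50

VSWR ≈ 3.28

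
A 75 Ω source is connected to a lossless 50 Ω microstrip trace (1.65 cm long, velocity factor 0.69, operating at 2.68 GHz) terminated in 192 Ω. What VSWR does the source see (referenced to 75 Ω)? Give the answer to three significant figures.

λ = v/f = 0.69·c / 2.68 GHz = 0.0772 m
βl = 2π·l/λ = 2π × 0.214 = 76.9°
tan(βl) = 4.3
Z_in = Z_0·(Z_L + jZ_0·tanβl)/(Z_0 + jZ_L·tanβl) = 13.7 − j10.8 Ω
Γ_s = (Z_in − Z_s)/(Z_in + Z_s) = (-61.3 − j10.8)/(88.7 − j10.8), |Γ_s| = 0.697
VSWR = (1 + |Γ_s|)/(1 − |Γ_s|)

VSWR ≈ 5.6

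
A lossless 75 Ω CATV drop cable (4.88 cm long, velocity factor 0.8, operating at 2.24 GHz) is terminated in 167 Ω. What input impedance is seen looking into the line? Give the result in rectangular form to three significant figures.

λ = v/f = 0.8·c / 2.24 GHz = 0.107 m
βl = 2π·l/λ = 2π × 0.455 = 164°
tan(βl) = tan(164°) = -0.287
Z_in = Z_0·(Z_L + jZ_0·tanβl)/(Z_0 + jZ_L·tanβl)
     = 75·(167 − j21.6)/(75 − j48)

Z_in ≈ 128 + j60.5 Ω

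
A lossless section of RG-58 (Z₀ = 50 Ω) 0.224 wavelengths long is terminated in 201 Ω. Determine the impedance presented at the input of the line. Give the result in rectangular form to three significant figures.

βl = 2π × 0.224 = 80.6°
tan(βl) = tan(80.6°) = 6.07
Z_in = Z_0·(Z_L + jZ_0·tanβl)/(Z_0 + jZ_L·tanβl)
     = 50·(201 + j303)/(50 + j1220)

Z_in ≈ 12.8 − j7.72 Ω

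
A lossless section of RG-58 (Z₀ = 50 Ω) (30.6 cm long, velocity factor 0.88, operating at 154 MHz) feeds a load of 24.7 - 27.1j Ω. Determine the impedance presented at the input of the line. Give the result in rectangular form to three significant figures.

λ = v/f = 0.88·c / 154 MHz = 1.71 m
βl = 2π·l/λ = 2π × 0.179 = 64.3°
tan(βl) = tan(64.3°) = 2.07
Z_in = Z_0·(Z_L + jZ_0·tanβl)/(Z_0 + jZ_L·tanβl)
     = 50·(24.7 + j76.6)/(106 + j51.2)

Z_in ≈ 23.5 + j24.7 Ω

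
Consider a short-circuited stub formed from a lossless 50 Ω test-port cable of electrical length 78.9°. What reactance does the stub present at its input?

tan(βl) = 5.1
For a short-circuited stub, Z_in = jZ_0·tan(βl)

X_in ≈ 255 Ω (inductive)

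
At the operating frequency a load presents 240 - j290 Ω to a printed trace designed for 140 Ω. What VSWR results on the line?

Γ = (Z_L − Z_0)/(Z_L + Z_0) = (100 − j290)/(380 − j290)
|Γ| = 307/478 = 0.642
VSWR = (1 + |Γ|)/(1 − |Γ|) = 1.64/0.358

VSWR ≈ 4.58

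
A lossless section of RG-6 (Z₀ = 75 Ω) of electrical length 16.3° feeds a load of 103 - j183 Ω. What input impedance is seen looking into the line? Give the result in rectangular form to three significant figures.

Z_in ≈ 36.1 − j102 Ω

tan(βl) = tan(16.3°) = 0.292
Z_in = Z_0·(Z_L + jZ_0·tanβl)/(Z_0 + jZ_L·tanβl)
     = 75·(103 − j161)/(129 + j30.1)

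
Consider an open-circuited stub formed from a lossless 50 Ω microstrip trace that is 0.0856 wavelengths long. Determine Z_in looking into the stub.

βl = 2π × 0.0856 = 30.8°
tan(βl) = 0.596
For an open-circuited stub, Z_in = −jZ_0·cot(βl) = −jZ_0/tan(βl)

Z_in ≈ −j83.8 Ω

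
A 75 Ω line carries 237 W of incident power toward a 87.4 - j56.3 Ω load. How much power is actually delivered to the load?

P_delivered ≈ 210 W

|Γ| = |(12.4 − j56.3)/(162.4 − j56.3)| = 0.335
|Γ|² = 0.112
P_refl = |Γ|²·P_inc = 26.7 W, P_del = (1 − |Γ|²)·P_inc = 210 W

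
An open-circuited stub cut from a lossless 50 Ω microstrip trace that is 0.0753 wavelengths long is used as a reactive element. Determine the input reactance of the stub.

βl = 2π × 0.0753 = 27.1°
tan(βl) = 0.512
For an open-circuited stub, Z_in = −jZ_0·cot(βl) = −jZ_0/tan(βl)

X_in ≈ -97.7 Ω (capacitive)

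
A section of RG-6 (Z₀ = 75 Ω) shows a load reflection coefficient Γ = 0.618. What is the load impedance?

Z_L = Z_0·(1 + Γ)/(1 − Γ) = 75·(1.62)/(0.382)

Z_L ≈ 318 Ω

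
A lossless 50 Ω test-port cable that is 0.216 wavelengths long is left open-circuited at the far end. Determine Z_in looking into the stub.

Z_in ≈ −j10.8 Ω

βl = 2π × 0.216 = 77.8°
tan(βl) = 4.61
For an open-circuited stub, Z_in = −jZ_0·cot(βl) = −jZ_0/tan(βl)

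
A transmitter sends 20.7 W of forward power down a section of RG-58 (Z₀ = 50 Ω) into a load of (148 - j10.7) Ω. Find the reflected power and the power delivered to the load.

P_reflected ≈ 5.12 W; P_delivered ≈ 15.6 W

|Γ| = |(98 − j10.7)/(198 − j10.7)| = 0.497
|Γ|² = 0.247
P_refl = |Γ|²·P_inc = 5.12 W, P_del = (1 − |Γ|²)·P_inc = 15.6 W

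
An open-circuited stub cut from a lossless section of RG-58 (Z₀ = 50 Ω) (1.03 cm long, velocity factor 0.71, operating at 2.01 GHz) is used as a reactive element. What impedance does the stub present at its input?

λ = v/f = 0.71·c / 2.01 GHz = 0.106 m
βl = 2π·l/λ = 2π × 0.0972 = 35°
tan(βl) = 0.7
For an open-circuited stub, Z_in = −jZ_0·cot(βl) = −jZ_0/tan(βl)

Z_in ≈ −j71.4 Ω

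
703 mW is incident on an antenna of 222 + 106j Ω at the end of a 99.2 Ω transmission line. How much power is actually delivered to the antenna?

P_delivered ≈ 541 mW

|Γ| = |(122.8 + j106)/(321.2 + j106)| = 0.48
|Γ|² = 0.23
P_refl = |Γ|²·P_inc = 162 mW, P_del = (1 − |Γ|²)·P_inc = 541 mW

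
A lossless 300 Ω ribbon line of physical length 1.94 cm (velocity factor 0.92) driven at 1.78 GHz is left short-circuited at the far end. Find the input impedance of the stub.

Z_in ≈ +j300 Ω

λ = v/f = 0.92·c / 1.78 GHz = 0.155 m
βl = 2π·l/λ = 2π × 0.125 = 45°
tan(βl) = 1
For a short-circuited stub, Z_in = jZ_0·tan(βl)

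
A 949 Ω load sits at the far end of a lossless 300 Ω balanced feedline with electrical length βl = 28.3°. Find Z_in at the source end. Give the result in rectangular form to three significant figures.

tan(βl) = tan(28.3°) = 0.538
Z_in = Z_0·(Z_L + jZ_0·tanβl)/(Z_0 + jZ_L·tanβl)
     = 300·(949 + j162)/(300 + j511)

Z_in ≈ 314 − j373 Ω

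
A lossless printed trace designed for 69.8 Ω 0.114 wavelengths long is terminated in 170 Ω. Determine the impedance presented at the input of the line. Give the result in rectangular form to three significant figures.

βl = 2π × 0.114 = 41°
tan(βl) = tan(41°) = 0.871
Z_in = Z_0·(Z_L + jZ_0·tanβl)/(Z_0 + jZ_L·tanβl)
     = 69.8·(170 + j60.8)/(69.8 + j148)

Z_in ≈ 54.4 − j54.5 Ω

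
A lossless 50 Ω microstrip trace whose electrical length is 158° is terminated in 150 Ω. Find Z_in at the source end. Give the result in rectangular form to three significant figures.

Z_in ≈ 70.7 + j65.5 Ω

tan(βl) = tan(158°) = -0.404
Z_in = Z_0·(Z_L + jZ_0·tanβl)/(Z_0 + jZ_L·tanβl)
     = 50·(150 − j20.2)/(50 − j60.6)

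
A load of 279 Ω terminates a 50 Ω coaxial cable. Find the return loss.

RL ≈ 3.15 dB

Γ = (279 − 50)/(279 + 50) = 0.696
RL = −20·log₁₀|Γ| = −20·log₁₀(0.696)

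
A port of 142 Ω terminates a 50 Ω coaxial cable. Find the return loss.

RL ≈ 6.39 dB

Γ = (142 − 50)/(142 + 50) = 0.479
RL = −20·log₁₀|Γ| = −20·log₁₀(0.479)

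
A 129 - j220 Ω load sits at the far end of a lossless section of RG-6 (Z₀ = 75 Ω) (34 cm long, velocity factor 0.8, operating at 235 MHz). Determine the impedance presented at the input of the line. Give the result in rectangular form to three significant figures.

λ = v/f = 0.8·c / 235 MHz = 1.02 m
βl = 2π·l/λ = 2π × 0.333 = 120°
tan(βl) = tan(120°) = -1.74
Z_in = Z_0·(Z_L + jZ_0·tanβl)/(Z_0 + jZ_L·tanβl)
     = 75·(129 − j351)/(-308 − j225)

Z_in ≈ 20.1 + j70.6 Ω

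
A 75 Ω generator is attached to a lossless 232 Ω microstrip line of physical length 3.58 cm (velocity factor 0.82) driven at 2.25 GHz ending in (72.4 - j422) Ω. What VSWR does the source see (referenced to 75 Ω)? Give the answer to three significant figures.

λ = v/f = 0.82·c / 2.25 GHz = 0.109 m
βl = 2π·l/λ = 2π × 0.327 = 118°
tan(βl) = -1.89
Z_in = Z_0·(Z_L + jZ_0·tanβl)/(Z_0 + jZ_L·tanβl) = 52.6 + j340 Ω
Γ_s = (Z_in − Z_s)/(Z_in + Z_s) = (-22.4 + j340)/(128 + j340), |Γ_s| = 0.938
VSWR = (1 + |Γ_s|)/(1 − |Γ_s|)

VSWR ≈ 31.4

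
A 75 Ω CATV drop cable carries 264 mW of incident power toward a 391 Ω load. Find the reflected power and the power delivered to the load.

Γ = (391 − 75)/(391 + 75) = 0.678
|Γ|² = 0.46
P_refl = |Γ|²·P_inc = 121 mW, P_del = (1 − |Γ|²)·P_inc = 143 mW

P_reflected ≈ 121 mW; P_delivered ≈ 143 mW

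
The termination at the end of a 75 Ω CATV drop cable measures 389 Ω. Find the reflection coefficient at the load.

Γ = 0.677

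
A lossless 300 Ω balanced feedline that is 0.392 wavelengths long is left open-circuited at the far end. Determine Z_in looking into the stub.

Z_in ≈ +j372 Ω

βl = 2π × 0.392 = 141°
tan(βl) = -0.806
For an open-circuited stub, Z_in = −jZ_0·cot(βl) = −jZ_0/tan(βl)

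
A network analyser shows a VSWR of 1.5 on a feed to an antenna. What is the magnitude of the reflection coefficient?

|Γ| = (S − 1)/(S + 1) = (1.5 − 1)/(1.5 + 1) = 0.5/2.5

|Γ| ≈ 0.2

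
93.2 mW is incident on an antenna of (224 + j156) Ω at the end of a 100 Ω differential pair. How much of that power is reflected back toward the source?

|Γ| = |(124 + j156)/(324 + j156)| = 0.554
|Γ|² = 0.307
P_refl = |Γ|²·P_inc = 28.6 mW, P_del = (1 − |Γ|²)·P_inc = 64.6 mW

P_reflected ≈ 28.6 mW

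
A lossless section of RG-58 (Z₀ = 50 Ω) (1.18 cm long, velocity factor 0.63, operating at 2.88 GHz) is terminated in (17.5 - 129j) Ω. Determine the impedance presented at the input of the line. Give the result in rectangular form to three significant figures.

λ = v/f = 0.63·c / 2.88 GHz = 0.0656 m
βl = 2π·l/λ = 2π × 0.18 = 64.7°
tan(βl) = tan(64.7°) = 2.12
Z_in = Z_0·(Z_L + jZ_0·tanβl)/(Z_0 + jZ_L·tanβl)
     = 50·(17.5 − j23.1)/(323 + j37.1)

Z_in ≈ 2.27 − j3.83 Ω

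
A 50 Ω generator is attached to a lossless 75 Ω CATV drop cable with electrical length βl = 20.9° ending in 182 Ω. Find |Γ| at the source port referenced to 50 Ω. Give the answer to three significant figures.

tan(βl) = 0.382
Z_in = Z_0·(Z_L + jZ_0·tanβl)/(Z_0 + jZ_L·tanβl) = 112 − j75.3 Ω
Γ_s = (Z_in − Z_s)/(Z_in + Z_s) = (62.2 − j75.3)/(162 − j75.3), |Γ_s| = 0.546

|Γ| ≈ 0.546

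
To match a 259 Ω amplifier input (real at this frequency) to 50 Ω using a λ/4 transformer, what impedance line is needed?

Z_qwt ≈ 114 Ω

Z_qwt = √(Z_0·R_L) = √(50 × 259) = √12950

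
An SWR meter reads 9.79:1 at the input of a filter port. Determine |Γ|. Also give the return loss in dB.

|Γ| ≈ 0.815; return loss ≈ 1.78 dB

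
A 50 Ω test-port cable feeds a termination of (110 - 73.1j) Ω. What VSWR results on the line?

VSWR ≈ 3.33

Γ = (Z_L − Z_0)/(Z_L + Z_0) = (60 − j73.1)/(160 − j73.1)
|Γ| = 94.6/176 = 0.538
VSWR = (1 + |Γ|)/(1 − |Γ|) = 1.54/0.462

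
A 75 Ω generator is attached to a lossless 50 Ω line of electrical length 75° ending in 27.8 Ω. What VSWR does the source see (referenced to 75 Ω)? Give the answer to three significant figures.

VSWR ≈ 1.38

tan(βl) = 3.73
Z_in = Z_0·(Z_L + jZ_0·tanβl)/(Z_0 + jZ_L·tanβl) = 78.2 + j24.3 Ω
Γ_s = (Z_in − Z_s)/(Z_in + Z_s) = (3.22 + j24.3)/(153 + j24.3), |Γ_s| = 0.158
VSWR = (1 + |Γ_s|)/(1 − |Γ_s|)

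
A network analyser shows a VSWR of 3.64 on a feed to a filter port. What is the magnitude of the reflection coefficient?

|Γ| = (S − 1)/(S + 1) = (3.64 − 1)/(3.64 + 1) = 2.64/4.64

|Γ| ≈ 0.569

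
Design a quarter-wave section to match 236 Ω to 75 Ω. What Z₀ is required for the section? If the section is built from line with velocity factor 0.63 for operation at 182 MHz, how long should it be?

Z_qwt ≈ 133 Ω; length ≈ 26 cm

Z_qwt = √(Z_0·R_L) = √(75 × 236) = √17700
λ = 0.63·c/f = 1.04 m, so l = λ/4 = 0.26 m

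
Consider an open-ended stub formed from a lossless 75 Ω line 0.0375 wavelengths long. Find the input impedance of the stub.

Z_in ≈ −j312 Ω

βl = 2π × 0.0375 = 13.5°
tan(βl) = 0.24
For an open-ended stub, Z_in = −jZ_0·cot(βl) = −jZ_0/tan(βl)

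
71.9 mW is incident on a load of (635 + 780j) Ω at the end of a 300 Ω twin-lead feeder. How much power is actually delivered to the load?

|Γ| = |(335 + j780)/(935 + j780)| = 0.697
|Γ|² = 0.486
P_refl = |Γ|²·P_inc = 34.9 mW, P_del = (1 − |Γ|²)·P_inc = 37 mW

P_delivered ≈ 37 mW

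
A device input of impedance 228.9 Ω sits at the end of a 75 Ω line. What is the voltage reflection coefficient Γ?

Γ = (Z_L − Z_0)/(Z_L + Z_0) = (228.9 − 75)/(228.9 + 75) = 153.9/303.9

Γ = 0.506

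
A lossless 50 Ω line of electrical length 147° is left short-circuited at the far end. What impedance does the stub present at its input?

Z_in ≈ −j32.5 Ω

tan(βl) = -0.649
For a short-circuited stub, Z_in = jZ_0·tan(βl)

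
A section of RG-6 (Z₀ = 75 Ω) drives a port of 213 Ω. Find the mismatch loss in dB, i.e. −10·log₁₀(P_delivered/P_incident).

Γ = (213 − 75)/(213 + 75) = 0.479
|Γ|² = 0.23, so P_del/P_inc = 1 − |Γ|² = 0.77
ML = −10·log₁₀(1 − |Γ|²)

mismatch loss ≈ 1.13 dB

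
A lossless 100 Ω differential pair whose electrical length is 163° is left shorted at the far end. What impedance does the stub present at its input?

tan(βl) = -0.306
For a shorted stub, Z_in = jZ_0·tan(βl)

Z_in ≈ −j30.6 Ω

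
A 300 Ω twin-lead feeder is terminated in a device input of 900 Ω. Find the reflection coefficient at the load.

Γ = 0.5

Γ = (Z_L − Z_0)/(Z_L + Z_0) = (900 − 300)/(900 + 300) = 600/1200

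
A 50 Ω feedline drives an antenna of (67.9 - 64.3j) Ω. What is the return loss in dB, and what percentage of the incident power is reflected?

RL ≈ 6.07 dB; 24.7% of incident power reflected

Γ = (17.9 − j64.3)/(117.9 − j64.3), |Γ| = 0.497
RL = −20·log₁₀(0.497) = 6.07 dB
P_refl/P_inc = |Γ|² = 0.247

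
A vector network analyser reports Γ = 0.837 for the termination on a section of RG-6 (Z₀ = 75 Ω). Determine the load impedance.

Z_L ≈ 845 Ω

Z_L = Z_0·(1 + Γ)/(1 − Γ) = 75·(1.84)/(0.163)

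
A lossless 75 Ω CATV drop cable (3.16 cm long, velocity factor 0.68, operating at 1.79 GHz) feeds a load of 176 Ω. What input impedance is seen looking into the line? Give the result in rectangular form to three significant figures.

Z_in ≈ 32.7 + j10.6 Ω

λ = v/f = 0.68·c / 1.79 GHz = 0.114 m
βl = 2π·l/λ = 2π × 0.277 = 99.8°
tan(βl) = tan(99.8°) = -5.78
Z_in = Z_0·(Z_L + jZ_0·tanβl)/(Z_0 + jZ_L·tanβl)
     = 75·(176 − j433)/(75 − j1020)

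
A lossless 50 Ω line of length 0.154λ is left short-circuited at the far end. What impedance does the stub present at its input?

βl = 2π × 0.154 = 55.4°
tan(βl) = 1.45
For a short-circuited stub, Z_in = jZ_0·tan(βl)

Z_in ≈ +j72.6 Ω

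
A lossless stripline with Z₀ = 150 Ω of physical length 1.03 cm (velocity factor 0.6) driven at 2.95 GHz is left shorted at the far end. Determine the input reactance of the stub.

λ = v/f = 0.6·c / 2.95 GHz = 0.061 m
βl = 2π·l/λ = 2π × 0.169 = 60.8°
tan(βl) = 1.79
For a shorted stub, Z_in = jZ_0·tan(βl)

X_in ≈ 268 Ω (inductive)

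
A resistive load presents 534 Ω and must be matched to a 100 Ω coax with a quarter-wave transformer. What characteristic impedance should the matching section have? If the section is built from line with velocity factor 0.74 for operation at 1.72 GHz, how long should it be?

Z_qwt = √(Z_0·R_L) = √(100 × 534) = √53400
λ = 0.74·c/f = 0.129 m, so l = λ/4 = 0.0323 m

Z_qwt ≈ 231 Ω; length ≈ 3.23 cm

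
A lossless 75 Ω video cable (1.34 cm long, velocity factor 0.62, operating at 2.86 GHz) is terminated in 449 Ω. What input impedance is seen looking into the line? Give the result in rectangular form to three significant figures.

Z_in ≈ 13.5 − j20.6 Ω

λ = v/f = 0.62·c / 2.86 GHz = 0.065 m
βl = 2π·l/λ = 2π × 0.206 = 74.2°
tan(βl) = tan(74.2°) = 3.53
Z_in = Z_0·(Z_L + jZ_0·tanβl)/(Z_0 + jZ_L·tanβl)
     = 75·(449 + j265)/(75 + j1580)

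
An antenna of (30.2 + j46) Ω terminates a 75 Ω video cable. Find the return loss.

Γ = (-44.8 + j46)/(105.2 + j46), |Γ| = 0.559
RL = −20·log₁₀|Γ| = −20·log₁₀(0.559)

RL ≈ 5.05 dB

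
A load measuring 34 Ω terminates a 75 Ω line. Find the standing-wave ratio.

For a purely resistive load, VSWR = R_L/Z_0 or Z_0/R_L (whichever > 1) = 75/34

VSWR ≈ 2.21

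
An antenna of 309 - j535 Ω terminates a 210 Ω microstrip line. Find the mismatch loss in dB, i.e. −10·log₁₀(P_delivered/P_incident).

Γ = (99 − j535)/(519 − j535), |Γ| = 0.73
|Γ|² = 0.533, so P_del/P_inc = 1 − |Γ|² = 0.467
ML = −10·log₁₀(1 − |Γ|²)

mismatch loss ≈ 3.31 dB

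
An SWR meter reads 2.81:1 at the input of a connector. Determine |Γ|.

|Γ| ≈ 0.475

|Γ| = (S − 1)/(S + 1) = (2.81 − 1)/(2.81 + 1) = 1.81/3.81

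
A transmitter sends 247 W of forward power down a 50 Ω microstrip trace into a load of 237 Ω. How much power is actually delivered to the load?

Γ = (237 − 50)/(237 + 50) = 0.652
|Γ|² = 0.425
P_refl = |Γ|²·P_inc = 105 W, P_del = (1 − |Γ|²)·P_inc = 142 W

P_delivered ≈ 142 W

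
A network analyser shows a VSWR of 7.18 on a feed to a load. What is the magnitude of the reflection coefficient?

|Γ| = (S − 1)/(S + 1) = (7.18 − 1)/(7.18 + 1) = 6.18/8.18

|Γ| ≈ 0.756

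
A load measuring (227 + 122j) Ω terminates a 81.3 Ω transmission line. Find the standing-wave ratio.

Γ = (Z_L − Z_0)/(Z_L + Z_0) = (145.7 + j122)/(308.3 + j122)
|Γ| = 190/332 = 0.573
VSWR = (1 + |Γ|)/(1 − |Γ|) = 1.57/0.427

VSWR ≈ 3.69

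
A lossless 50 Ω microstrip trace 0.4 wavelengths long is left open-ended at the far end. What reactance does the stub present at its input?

βl = 2π × 0.4 = 144°
tan(βl) = -0.727
For an open-ended stub, Z_in = −jZ_0·cot(βl) = −jZ_0/tan(βl)

X_in ≈ 68.8 Ω (inductive)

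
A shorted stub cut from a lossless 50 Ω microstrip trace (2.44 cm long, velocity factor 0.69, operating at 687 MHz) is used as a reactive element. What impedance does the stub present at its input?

λ = v/f = 0.69·c / 687 MHz = 0.301 m
βl = 2π·l/λ = 2π × 0.081 = 29.2°
tan(βl) = 0.558
For a shorted stub, Z_in = jZ_0·tan(βl)

Z_in ≈ +j27.9 Ω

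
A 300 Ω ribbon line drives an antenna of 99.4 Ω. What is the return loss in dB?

RL ≈ 5.98 dB

Γ = (99.4 − 300)/(99.4 + 300) = -0.502
RL = −20·log₁₀|Γ| = −20·log₁₀(0.502)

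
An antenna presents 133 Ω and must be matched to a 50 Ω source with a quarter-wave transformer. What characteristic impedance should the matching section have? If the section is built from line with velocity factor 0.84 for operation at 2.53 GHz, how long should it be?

Z_qwt ≈ 81.5 Ω; length ≈ 2.49 cm

Z_qwt = √(Z_0·R_L) = √(50 × 133) = √6650
λ = 0.84·c/f = 0.0996 m, so l = λ/4 = 0.0249 m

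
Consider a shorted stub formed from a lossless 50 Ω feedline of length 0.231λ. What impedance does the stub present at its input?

βl = 2π × 0.231 = 83.2°
tan(βl) = 8.34
For a shorted stub, Z_in = jZ_0·tan(βl)

Z_in ≈ +j417 Ω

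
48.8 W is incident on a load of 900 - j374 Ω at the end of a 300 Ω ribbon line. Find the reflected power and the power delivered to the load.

P_reflected ≈ 15.4 W; P_delivered ≈ 33.4 W

|Γ| = |(600 − j374)/(1200 − j374)| = 0.562
|Γ|² = 0.316
P_refl = |Γ|²·P_inc = 15.4 W, P_del = (1 − |Γ|²)·P_inc = 33.4 W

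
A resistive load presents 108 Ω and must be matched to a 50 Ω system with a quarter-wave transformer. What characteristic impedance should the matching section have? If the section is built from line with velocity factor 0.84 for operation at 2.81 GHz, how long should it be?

Z_qwt ≈ 73.5 Ω; length ≈ 2.24 cm

Z_qwt = √(Z_0·R_L) = √(50 × 108) = √5400
λ = 0.84·c/f = 0.0897 m, so l = λ/4 = 0.0224 m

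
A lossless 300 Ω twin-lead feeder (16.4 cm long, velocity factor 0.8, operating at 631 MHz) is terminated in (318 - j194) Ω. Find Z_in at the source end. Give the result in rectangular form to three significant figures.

λ = v/f = 0.8·c / 631 MHz = 0.38 m
βl = 2π·l/λ = 2π × 0.431 = 155°
tan(βl) = tan(155°) = -0.462
Z_in = Z_0·(Z_L + jZ_0·tanβl)/(Z_0 + jZ_L·tanβl)
     = 300·(318 − j332)/(210 − j147)

Z_in ≈ 527 − j106 Ω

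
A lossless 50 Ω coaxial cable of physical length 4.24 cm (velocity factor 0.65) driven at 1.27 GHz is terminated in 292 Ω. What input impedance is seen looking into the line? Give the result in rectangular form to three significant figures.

Z_in ≈ 8.79 + j8.04 Ω

λ = v/f = 0.65·c / 1.27 GHz = 0.154 m
βl = 2π·l/λ = 2π × 0.276 = 99.4°
tan(βl) = tan(99.4°) = -6.03
Z_in = Z_0·(Z_L + jZ_0·tanβl)/(Z_0 + jZ_L·tanβl)
     = 50·(292 − j302)/(50 − j1760)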